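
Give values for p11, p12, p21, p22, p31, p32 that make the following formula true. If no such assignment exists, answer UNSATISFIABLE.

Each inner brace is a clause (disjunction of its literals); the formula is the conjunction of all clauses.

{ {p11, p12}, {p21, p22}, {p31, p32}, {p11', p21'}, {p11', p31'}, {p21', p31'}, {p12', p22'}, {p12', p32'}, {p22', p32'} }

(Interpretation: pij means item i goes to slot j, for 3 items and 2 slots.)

UNSATISFIABLE

Suppose p11 = 1.
The clause (p21') is unit, so p21 = 0.
The clause (p22) is unit, so p22 = 1.
The clause (p31') is unit, so p31 = 0.
The clause (p32) is unit, so p32 = 1.
But (p32') is also a unit clause — contradiction.
Undo p11 and try p11 = 0.
The clause (p12) is unit, so p12 = 1.
The clause (p22') is unit, so p22 = 0.
The clause (p21) is unit, so p21 = 1.
The clause (p31') is unit, so p31 = 0.
The clause (p32) is unit, so p32 = 1.
But (p32') is also a unit clause — contradiction.
Neither p11 = 1 nor p11 = 0 works.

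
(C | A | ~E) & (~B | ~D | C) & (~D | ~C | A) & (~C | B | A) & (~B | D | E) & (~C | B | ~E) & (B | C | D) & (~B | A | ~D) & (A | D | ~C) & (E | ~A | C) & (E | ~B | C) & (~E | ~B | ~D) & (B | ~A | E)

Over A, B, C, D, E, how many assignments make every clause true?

There are 2^5 = 32 truth assignments over (A, B, C, D, E).
Split on E. With E = 1, the clauses containing E are satisfied and ~E drops from the rest; 3 of the 2^4 = 16 assignments to the other variables satisfy what remains.
With E = 0, by the same count on the reduced clause set, 2 assignments work.
(One model: A=F, B=F, C=F, D=T, E=F.)
Total: 3 + 2 = 5.

5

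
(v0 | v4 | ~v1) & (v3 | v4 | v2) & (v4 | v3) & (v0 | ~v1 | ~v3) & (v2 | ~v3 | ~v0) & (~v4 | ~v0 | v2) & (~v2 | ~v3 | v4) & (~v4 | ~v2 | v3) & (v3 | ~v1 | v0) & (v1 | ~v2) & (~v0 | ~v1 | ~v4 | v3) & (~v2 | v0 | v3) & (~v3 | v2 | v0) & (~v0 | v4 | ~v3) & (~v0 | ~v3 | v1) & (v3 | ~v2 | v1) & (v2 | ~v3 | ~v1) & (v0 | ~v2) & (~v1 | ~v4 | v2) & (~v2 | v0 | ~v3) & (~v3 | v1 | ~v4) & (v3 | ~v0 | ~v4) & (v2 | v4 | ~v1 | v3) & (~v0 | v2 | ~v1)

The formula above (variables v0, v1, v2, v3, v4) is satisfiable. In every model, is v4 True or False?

True

Suppose v4 = 0.
Unit clause (v3) forces v3 = 1.
Unit clause (~v2) forces v2 = 0.
Unit clause (~v0) forces v0 = 0.
That conflicts with the unit clause (v0).
So every satisfying assignment has v4 = True.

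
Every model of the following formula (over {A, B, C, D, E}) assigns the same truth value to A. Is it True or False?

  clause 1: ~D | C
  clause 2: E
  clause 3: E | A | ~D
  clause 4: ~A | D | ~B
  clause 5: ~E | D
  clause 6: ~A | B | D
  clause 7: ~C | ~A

False

Suppose A = 1.
The clause (E) is unit, so E = 1.
The clause (D) is unit, so D = 1.
The clause (C) is unit, so C = 1.
That conflicts with the unit clause (~C).
So every satisfying assignment has A = False.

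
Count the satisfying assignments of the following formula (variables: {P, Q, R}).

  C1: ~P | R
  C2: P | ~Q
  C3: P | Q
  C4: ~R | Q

1

There are 2^3 = 8 truth assignments over (P, Q, R).
Check each against the 4 clauses (columns in the order P, Q, R):
  F F F  ✗ fails (P | Q)
  F F T  ✗ fails (P | Q)
  F T F  ✗ fails (P | ~Q)
  F T T  ✗ fails (P | ~Q)
  T F F  ✗ fails (~P | R)
  T F T  ✗ fails (~R | Q)
  T T F  ✗ fails (~P | R)
  T T T  ✓ satisfies all
1 of the 8 rows is a model.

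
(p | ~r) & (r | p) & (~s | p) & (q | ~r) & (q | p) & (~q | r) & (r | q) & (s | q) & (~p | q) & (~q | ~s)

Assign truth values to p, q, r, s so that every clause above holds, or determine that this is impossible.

Try p = 1.
The clause (q) is unit, so q = 1.
The clause (r) is unit, so r = 1.
The clause (~s) is unit, so s = 0.
Every clause now holds.

p ↦ 1, q ↦ 1, r ↦ 1, s ↦ 0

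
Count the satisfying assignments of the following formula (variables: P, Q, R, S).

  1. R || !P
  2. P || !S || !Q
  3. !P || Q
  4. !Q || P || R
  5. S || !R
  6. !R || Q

There are 2^4 = 16 truth assignments over (P, Q, R, S).
Check each against the 6 clauses (columns in the order P, Q, R, S):
  F F F F  ✓ satisfies all
  F F F T  ✓ satisfies all
  F F T F  ✗ fails (S || !R)
  F F T T  ✗ fails (!R || Q)
  F T F F  ✗ fails (!Q || P || R)
  F T F T  ✗ fails (P || !S || !Q)
  F T T F  ✗ fails (S || !R)
  F T T T  ✗ fails (P || !S || !Q)
  T F F F  ✗ fails (R || !P)
  T F F T  ✗ fails (R || !P)
  T F T F  ✗ fails (!P || Q)
  T F T T  ✗ fails (!P || Q)
  T T F F  ✗ fails (R || !P)
  T T F T  ✗ fails (R || !P)
  T T T F  ✗ fails (S || !R)
  T T T T  ✓ satisfies all
3 of the 16 rows are models.

3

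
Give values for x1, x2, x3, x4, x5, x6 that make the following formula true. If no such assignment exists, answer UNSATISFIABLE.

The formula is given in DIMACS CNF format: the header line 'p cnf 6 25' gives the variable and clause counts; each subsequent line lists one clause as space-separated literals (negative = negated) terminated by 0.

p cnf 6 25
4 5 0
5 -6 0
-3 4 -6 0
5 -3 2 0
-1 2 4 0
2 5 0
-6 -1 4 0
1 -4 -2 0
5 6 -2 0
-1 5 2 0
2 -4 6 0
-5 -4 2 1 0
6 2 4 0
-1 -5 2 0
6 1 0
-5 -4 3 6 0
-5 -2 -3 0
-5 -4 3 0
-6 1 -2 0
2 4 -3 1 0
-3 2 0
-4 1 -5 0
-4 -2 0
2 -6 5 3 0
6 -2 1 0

Try x4 = False.
(x5) alone gives x5 = True.
Try x3 = False.
Try x1 = True.
(x2) alone gives x2 = True.
(¬x6) alone gives x6 = False.
This assignment satisfies each clause.

x1: True, x2: True, x3: False, x4: False, x5: True, x6: False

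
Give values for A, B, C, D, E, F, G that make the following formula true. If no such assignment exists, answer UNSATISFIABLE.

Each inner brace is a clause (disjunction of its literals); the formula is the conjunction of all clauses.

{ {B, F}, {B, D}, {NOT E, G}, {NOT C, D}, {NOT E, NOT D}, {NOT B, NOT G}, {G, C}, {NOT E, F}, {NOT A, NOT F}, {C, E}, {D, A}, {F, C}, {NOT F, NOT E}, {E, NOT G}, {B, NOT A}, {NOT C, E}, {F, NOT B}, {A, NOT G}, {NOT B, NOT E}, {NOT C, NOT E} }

Suppose B = true.
From the singleton clause (NOT G), G = false.
From the singleton clause (NOT E), E = false.
From the singleton clause (C), C = true.
That conflicts with the unit clause (NOT C).
That branch fails; take B = false instead.
From the singleton clause (F), F = true.
From the singleton clause (D), D = true.
From the singleton clause (NOT E), E = false.
From the singleton clause (NOT A), A = false.
From the singleton clause (C), C = true.
That conflicts with the unit clause (NOT C).
Either choice for B ends in contradiction.

UNSATISFIABLE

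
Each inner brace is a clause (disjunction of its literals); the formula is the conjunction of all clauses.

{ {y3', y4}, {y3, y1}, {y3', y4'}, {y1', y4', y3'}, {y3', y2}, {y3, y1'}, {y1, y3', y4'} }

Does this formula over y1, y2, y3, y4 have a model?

Case y3 = 0:
The clause (y1) is unit, so y1 = 1.
Now (y1') is unsatisfied and unit — conflict.
Backtrack on y3: now try y3 = 1.
The clause (y4) is unit, so y4 = 1.
Now (y4') is unsatisfied and unit — conflict.
Both values of y3 lead to a conflict.
No assignment satisfies every clause.

No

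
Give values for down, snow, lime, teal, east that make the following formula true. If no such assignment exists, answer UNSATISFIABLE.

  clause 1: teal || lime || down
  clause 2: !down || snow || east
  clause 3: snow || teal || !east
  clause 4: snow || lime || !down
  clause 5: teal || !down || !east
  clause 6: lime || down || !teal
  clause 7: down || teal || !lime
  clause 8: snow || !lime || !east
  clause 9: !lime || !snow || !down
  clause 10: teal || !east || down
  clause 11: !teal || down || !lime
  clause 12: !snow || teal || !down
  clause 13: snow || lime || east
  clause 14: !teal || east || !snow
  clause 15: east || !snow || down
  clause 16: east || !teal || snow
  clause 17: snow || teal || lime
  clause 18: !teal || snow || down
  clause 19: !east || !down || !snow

Try teal = true.
Try lime = true.
Unit clause (down) forces down = true.
Unit clause (!snow) forces snow = false.
Unit clause (east) forces east = true.
But (!east) is also a unit clause — contradiction.
Undo lime and try lime = false.
Unit clause (down) forces down = true.
Unit clause (snow) forces snow = true.
Unit clause (east) forces east = true.
But (!east) is also a unit clause — contradiction.
Both values of lime lead to a conflict.
Undo teal and try teal = false.
Try lime = true.
Unit clause (down) forces down = true.
Unit clause (!east) forces east = false.
Unit clause (snow) forces snow = true.
But (!snow) is also a unit clause — contradiction.
Undo lime and try lime = false.
Unit clause (down) forces down = true.
Unit clause (snow) forces snow = true.
But (!snow) is also a unit clause — contradiction.
Both values of lime lead to a conflict.
Both values of teal lead to a conflict.

UNSATISFIABLE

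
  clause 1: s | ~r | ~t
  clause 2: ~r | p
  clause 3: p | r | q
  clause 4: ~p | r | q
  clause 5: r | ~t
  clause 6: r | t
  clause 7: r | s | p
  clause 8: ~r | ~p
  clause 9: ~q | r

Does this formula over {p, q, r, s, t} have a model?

Unsatisfiable

Try r = 0.
The clause (~t) is unit, so t = 0.
Now (t) is unsatisfied and unit — conflict.
Undo r and try r = 1.
The clause (p) is unit, so p = 1.
Now (~p) is unsatisfied and unit — conflict.
Both values of r lead to a conflict.
No assignment satisfies every clause.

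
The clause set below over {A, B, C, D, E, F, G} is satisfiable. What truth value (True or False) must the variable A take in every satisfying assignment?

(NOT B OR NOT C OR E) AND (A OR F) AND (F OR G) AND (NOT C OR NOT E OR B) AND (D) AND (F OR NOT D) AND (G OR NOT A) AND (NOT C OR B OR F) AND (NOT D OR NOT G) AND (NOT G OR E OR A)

Suppose A = true.
From the singleton clause (D), D = true.
From the singleton clause (F), F = true.
From the singleton clause (G), G = true.
That conflicts with the unit clause (NOT G).
So every satisfying assignment has A = False.

False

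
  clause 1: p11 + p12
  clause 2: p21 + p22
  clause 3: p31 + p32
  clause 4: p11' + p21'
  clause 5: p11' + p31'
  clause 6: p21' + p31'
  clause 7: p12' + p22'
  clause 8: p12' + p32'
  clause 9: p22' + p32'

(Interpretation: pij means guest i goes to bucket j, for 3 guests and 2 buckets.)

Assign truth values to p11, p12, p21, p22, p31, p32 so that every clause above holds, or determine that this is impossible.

UNSATISFIABLE

Suppose p11 = 1.
(p21') alone gives p21 = 0.
(p22) alone gives p22 = 1.
(p31') alone gives p31 = 0.
(p32) alone gives p32 = 1.
Now (p32') is unsatisfied and unit — conflict.
Undo p11 and try p11 = 0.
(p12) alone gives p12 = 1.
(p22') alone gives p22 = 0.
(p21) alone gives p21 = 1.
(p31') alone gives p31 = 0.
(p32) alone gives p32 = 1.
Now (p32') is unsatisfied and unit — conflict.
Neither p11 = 1 nor p11 = 0 works.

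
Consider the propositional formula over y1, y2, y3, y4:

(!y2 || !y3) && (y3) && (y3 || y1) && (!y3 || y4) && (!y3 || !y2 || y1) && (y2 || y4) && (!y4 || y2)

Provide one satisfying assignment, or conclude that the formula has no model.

UNSATISFIABLE

The clause (y3) is unit, so y3 = true.
The clause (!y2) is unit, so y2 = false.
The clause (y4) is unit, so y4 = true.
But (!y4) is also a unit clause — contradiction.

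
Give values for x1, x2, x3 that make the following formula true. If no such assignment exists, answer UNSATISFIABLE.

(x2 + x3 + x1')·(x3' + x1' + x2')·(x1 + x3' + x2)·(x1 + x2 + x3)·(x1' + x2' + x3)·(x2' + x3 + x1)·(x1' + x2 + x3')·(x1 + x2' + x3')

Branch on x2: set x2 = 1.
Branch on x3: set x3 = 0.
From the singleton clause (x1'), x1 = 0.
Now (x1) is unsatisfied and unit — conflict.
Backtrack on x3: now try x3 = 1.
From the singleton clause (x1'), x1 = 0.
Now (x1) is unsatisfied and unit — conflict.
Both values of x3 lead to a conflict.
Backtrack on x2: now try x2 = 0.
Branch on x3: set x3 = 1.
From the singleton clause (x1), x1 = 1.
Now (x1') is unsatisfied and unit — conflict.
Backtrack on x3: now try x3 = 0.
From the singleton clause (x1'), x1 = 0.
Now (x1) is unsatisfied and unit — conflict.
Both values of x3 lead to a conflict.
Both values of x2 lead to a conflict.

UNSATISFIABLE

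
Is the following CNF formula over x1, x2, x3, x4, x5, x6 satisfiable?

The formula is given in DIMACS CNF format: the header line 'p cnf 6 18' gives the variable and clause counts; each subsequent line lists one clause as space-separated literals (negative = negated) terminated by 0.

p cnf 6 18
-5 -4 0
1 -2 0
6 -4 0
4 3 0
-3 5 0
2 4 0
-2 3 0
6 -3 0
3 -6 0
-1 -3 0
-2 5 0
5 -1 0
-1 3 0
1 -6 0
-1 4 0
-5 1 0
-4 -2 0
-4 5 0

No

Branch on x5: set x5 = False.
The clause (¬x3) is unit, so x3 = False.
The clause (x4) is unit, so x4 = True.
But (¬x4) is also a unit clause — contradiction.
So x5 must be the other value — set x5 = True.
The clause (¬x4) is unit, so x4 = False.
The clause (x3) is unit, so x3 = True.
The clause (x2) is unit, so x2 = True.
The clause (x1) is unit, so x1 = True.
But (¬x1) is also a unit clause — contradiction.
Neither x5 = True nor x5 = False works.
No assignment satisfies every clause.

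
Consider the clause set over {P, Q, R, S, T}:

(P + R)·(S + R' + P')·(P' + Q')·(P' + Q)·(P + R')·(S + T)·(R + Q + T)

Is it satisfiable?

Try P = 1.
(Q') alone gives Q = 0.
But (Q) is also a unit clause — contradiction.
Backtrack on P: now try P = 0.
(R) alone gives R = 1.
But (R') is also a unit clause — contradiction.
Neither P = 1 nor P = 0 works.
No assignment satisfies every clause.

No, unsatisfiable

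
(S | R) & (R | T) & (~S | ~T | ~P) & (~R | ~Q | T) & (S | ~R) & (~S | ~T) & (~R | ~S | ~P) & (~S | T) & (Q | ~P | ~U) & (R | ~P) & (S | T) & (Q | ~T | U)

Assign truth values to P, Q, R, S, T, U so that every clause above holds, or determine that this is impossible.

UNSATISFIABLE

Branch on S: set S = 1.
The clause (~T) is unit, so T = 0.
But (T) is also a unit clause — contradiction.
Undo S and try S = 0.
The clause (R) is unit, so R = 1.
But (~R) is also a unit clause — contradiction.
Neither S = 1 nor S = 0 works.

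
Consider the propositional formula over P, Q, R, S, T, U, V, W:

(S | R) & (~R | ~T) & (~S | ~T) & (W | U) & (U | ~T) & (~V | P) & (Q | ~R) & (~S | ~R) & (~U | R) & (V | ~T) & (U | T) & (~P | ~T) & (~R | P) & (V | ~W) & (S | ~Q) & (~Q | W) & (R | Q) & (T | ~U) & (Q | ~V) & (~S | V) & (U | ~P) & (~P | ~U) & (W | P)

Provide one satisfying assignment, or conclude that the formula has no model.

UNSATISFIABLE

Branch on S: set S = 1.
(~T) alone gives T = 0.
(~R) alone gives R = 0.
(~U) alone gives U = 0.
Now (U) is unsatisfied and unit — conflict.
Undo S and try S = 0.
(R) alone gives R = 1.
(~T) alone gives T = 0.
(Q) alone gives Q = 1.
Now (~Q) is unsatisfied and unit — conflict.
Both values of S lead to a conflict.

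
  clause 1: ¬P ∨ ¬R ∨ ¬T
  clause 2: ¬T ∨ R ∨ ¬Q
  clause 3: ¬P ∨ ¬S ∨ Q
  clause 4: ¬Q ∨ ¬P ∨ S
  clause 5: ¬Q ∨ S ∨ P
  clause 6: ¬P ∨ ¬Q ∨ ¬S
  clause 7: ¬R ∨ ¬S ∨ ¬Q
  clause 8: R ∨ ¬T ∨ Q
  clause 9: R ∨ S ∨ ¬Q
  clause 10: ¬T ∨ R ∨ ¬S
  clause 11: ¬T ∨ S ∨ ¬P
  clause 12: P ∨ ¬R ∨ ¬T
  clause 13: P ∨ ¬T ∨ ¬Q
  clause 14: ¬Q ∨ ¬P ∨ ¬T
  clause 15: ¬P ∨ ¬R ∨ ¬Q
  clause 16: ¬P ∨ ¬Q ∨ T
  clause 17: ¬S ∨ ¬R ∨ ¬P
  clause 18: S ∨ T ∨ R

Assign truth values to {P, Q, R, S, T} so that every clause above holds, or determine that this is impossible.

Suppose P = False.
Suppose Q = False.
Suppose R = False.
From the singleton clause (¬T), T = False.
From the singleton clause (S), S = True.
Every clause now holds.

P=False, Q=False, R=False, S=True, T=False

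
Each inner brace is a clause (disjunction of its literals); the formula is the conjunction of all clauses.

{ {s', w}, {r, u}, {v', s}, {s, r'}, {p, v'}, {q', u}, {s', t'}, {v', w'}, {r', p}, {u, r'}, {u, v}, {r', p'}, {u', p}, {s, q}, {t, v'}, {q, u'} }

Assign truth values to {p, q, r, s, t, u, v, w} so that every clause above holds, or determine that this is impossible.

p=1; q=1; r=0; s=1; t=0; u=1; v=0; w=1

Try s = 1.
The clause (w) is unit, so w = 1.
The clause (t') is unit, so t = 0.
The clause (v') is unit, so v = 0.
The clause (u) is unit, so u = 1.
The clause (p) is unit, so p = 1.
The clause (r') is unit, so r = 0.
The clause (q) is unit, so q = 1.
Every clause now holds.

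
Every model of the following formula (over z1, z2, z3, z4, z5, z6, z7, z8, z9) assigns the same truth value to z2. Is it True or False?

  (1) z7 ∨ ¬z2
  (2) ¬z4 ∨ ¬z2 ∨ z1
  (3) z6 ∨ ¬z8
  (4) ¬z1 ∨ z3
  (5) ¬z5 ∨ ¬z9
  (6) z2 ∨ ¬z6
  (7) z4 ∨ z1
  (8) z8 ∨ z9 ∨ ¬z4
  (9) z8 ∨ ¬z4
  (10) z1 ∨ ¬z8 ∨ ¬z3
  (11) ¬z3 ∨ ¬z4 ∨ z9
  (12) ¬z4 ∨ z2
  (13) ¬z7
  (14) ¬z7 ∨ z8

Suppose z2 = True.
(z7) alone gives z7 = True.
Now (¬z7) is unsatisfied and unit — conflict.
So every satisfying assignment has z2 = False.

False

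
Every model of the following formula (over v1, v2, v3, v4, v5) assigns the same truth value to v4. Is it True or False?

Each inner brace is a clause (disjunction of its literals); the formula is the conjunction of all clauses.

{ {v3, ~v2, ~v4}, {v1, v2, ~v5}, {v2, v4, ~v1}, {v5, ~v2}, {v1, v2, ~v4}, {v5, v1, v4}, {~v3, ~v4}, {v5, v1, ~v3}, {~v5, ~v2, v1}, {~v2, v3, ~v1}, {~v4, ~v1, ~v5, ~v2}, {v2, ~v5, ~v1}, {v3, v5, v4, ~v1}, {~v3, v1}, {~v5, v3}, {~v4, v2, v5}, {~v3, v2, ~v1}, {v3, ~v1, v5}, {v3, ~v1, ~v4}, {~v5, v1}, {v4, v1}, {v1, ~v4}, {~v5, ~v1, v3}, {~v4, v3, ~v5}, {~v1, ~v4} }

Suppose v4 = 1.
Unit clause (~v3) forces v3 = 0.
Unit clause (~v2) forces v2 = 0.
Unit clause (v1) forces v1 = 1.
That conflicts with the unit clause (~v1).
So every satisfying assignment has v4 = False.

False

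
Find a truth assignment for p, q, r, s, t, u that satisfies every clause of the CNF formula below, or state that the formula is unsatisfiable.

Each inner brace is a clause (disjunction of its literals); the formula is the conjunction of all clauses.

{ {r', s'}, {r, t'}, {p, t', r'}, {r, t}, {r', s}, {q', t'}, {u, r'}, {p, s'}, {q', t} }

UNSATISFIABLE

Branch on r: set r = 0.
Unit clause (t') forces t = 0.
But (t) is also a unit clause — contradiction.
That branch fails; take r = 1 instead.
Unit clause (s') forces s = 0.
But (s) is also a unit clause — contradiction.
Both values of r lead to a conflict.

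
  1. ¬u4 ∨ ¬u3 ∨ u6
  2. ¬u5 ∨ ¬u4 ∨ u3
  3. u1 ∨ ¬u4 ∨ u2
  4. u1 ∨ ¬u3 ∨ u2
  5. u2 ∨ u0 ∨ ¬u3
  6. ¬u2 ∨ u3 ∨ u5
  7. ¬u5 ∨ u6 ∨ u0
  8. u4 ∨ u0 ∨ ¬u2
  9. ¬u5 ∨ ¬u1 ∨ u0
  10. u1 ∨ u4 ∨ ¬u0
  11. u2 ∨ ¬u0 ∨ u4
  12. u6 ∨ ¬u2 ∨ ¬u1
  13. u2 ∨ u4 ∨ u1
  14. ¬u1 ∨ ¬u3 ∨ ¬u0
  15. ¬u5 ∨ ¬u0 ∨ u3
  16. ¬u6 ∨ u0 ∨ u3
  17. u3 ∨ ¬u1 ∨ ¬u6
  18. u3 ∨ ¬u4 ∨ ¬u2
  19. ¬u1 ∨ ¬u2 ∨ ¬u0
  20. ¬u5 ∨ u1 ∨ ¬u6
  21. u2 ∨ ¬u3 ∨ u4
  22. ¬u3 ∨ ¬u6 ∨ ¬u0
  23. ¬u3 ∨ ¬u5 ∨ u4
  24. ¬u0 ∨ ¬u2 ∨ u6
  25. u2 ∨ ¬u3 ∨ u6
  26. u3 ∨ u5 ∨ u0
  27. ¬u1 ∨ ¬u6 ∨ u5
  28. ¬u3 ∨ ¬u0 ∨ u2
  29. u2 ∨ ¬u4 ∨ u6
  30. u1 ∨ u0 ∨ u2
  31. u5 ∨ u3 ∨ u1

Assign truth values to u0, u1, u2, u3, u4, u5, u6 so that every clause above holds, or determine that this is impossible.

Try u4 = True.
Try u3 = True.
The clause (u6) is unit, so u6 = True.
The clause (¬u0) is unit, so u0 = False.
The clause (u2) is unit, so u2 = True.
Try u5 = False.
The clause (¬u1) is unit, so u1 = False.
All clauses are satisfied.

u0=False, u1=False, u2=True, u3=True, u4=True, u5=False, u6=True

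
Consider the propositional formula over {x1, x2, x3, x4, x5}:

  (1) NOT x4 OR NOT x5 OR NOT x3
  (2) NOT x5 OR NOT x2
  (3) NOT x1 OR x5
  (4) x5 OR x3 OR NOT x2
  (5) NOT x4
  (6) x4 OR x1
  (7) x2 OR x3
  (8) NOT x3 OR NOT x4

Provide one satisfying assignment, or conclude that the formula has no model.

x1=true, x2=false, x3=true, x4=false, x5=true

(NOT x4) alone gives x4 = false.
(x1) alone gives x1 = true.
(x5) alone gives x5 = true.
(NOT x2) alone gives x2 = false.
(x3) alone gives x3 = true.
This assignment satisfies each clause.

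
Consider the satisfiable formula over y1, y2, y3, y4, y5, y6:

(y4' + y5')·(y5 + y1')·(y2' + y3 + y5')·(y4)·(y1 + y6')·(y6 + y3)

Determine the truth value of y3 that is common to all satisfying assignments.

True

Suppose y3 = 0.
From the singleton clause (y4), y4 = 1.
From the singleton clause (y5'), y5 = 0.
From the singleton clause (y1'), y1 = 0.
From the singleton clause (y6'), y6 = 0.
But (y6) is also a unit clause — contradiction.
So every satisfying assignment has y3 = True.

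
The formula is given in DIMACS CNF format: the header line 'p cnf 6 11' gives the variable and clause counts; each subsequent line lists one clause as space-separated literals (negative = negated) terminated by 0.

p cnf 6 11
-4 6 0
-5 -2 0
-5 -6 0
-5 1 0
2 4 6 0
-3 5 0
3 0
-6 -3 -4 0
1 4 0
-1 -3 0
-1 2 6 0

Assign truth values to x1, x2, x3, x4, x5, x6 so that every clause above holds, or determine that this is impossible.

(x3) alone gives x3 = True.
(x5) alone gives x5 = True.
(¬x2) alone gives x2 = False.
(¬x6) alone gives x6 = False.
(¬x4) alone gives x4 = False.
But (x4) is also a unit clause — contradiction.

UNSATISFIABLE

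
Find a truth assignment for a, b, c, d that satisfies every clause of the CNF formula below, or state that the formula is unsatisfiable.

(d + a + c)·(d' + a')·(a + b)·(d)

The clause (d) is unit, so d = 1.
The clause (a') is unit, so a = 0.
The clause (b) is unit, so b = 1.
No clause remains; c is free.

a ↦ 0; b ↦ 1; c ↦ 0; d ↦ 1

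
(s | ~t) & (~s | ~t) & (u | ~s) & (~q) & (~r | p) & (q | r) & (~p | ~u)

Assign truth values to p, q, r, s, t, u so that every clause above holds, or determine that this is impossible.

From the singleton clause (~q), q = 0.
From the singleton clause (r), r = 1.
From the singleton clause (p), p = 1.
From the singleton clause (~u), u = 0.
From the singleton clause (~s), s = 0.
From the singleton clause (~t), t = 0.
All clauses are satisfied.

p ↦ 1; q ↦ 0; r ↦ 1; s ↦ 0; t ↦ 0; u ↦ 0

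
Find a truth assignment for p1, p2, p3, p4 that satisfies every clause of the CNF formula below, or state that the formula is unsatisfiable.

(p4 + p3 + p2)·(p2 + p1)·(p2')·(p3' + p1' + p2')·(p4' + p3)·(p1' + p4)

The clause (p2') is unit, so p2 = 0.
The clause (p1) is unit, so p1 = 1.
The clause (p4) is unit, so p4 = 1.
The clause (p3) is unit, so p3 = 1.
This assignment satisfies each clause.

p1=1, p2=0, p3=1, p4=1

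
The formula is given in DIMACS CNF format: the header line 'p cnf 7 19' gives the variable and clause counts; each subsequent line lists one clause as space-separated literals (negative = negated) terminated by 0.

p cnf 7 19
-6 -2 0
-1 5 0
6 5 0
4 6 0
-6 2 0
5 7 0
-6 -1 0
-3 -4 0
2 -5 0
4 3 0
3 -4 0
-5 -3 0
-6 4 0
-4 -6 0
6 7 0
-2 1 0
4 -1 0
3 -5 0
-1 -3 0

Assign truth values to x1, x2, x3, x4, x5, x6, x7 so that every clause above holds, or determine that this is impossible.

Suppose x6 = False.
Unit clause (x5) forces x5 = True.
Unit clause (x4) forces x4 = True.
Unit clause (¬x3) forces x3 = False.
Now (x3) is unsatisfied and unit — conflict.
That branch fails; take x6 = True instead.
Unit clause (¬x2) forces x2 = False.
Now (x2) is unsatisfied and unit — conflict.
Both values of x6 lead to a conflict.

UNSATISFIABLE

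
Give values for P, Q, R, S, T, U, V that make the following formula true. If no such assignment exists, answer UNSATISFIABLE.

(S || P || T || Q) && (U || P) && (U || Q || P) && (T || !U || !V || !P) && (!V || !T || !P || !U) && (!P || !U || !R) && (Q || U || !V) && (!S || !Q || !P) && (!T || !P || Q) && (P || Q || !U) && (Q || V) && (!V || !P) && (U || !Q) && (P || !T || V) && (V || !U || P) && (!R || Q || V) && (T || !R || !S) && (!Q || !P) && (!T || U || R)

P=false, Q=true, R=true, S=false, T=false, U=true, V=true

Suppose U = true.
Suppose P = false.
(Q) alone gives Q = true.
(V) alone gives V = true.
Suppose T = false.
Suppose R = true.
(!S) alone gives S = false.
This assignment satisfies each clause.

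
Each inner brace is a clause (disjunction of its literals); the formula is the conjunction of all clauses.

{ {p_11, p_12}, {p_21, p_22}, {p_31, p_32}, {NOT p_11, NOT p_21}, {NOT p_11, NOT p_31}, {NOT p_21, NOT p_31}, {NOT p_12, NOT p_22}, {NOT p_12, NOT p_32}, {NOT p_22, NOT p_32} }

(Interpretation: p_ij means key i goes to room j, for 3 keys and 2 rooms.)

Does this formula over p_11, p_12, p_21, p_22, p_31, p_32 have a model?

Suppose p_11 = true.
From the singleton clause (NOT p_21), p_21 = false.
From the singleton clause (p_22), p_22 = true.
From the singleton clause (NOT p_31), p_31 = false.
From the singleton clause (p_32), p_32 = true.
But (NOT p_32) is also a unit clause — contradiction.
Backtrack on p_11: now try p_11 = false.
From the singleton clause (p_12), p_12 = true.
From the singleton clause (NOT p_22), p_22 = false.
From the singleton clause (p_21), p_21 = true.
From the singleton clause (NOT p_31), p_31 = false.
From the singleton clause (p_32), p_32 = true.
But (NOT p_32) is also a unit clause — contradiction.
Both values of p_11 lead to a conflict.
No assignment satisfies every clause.

Unsatisfiable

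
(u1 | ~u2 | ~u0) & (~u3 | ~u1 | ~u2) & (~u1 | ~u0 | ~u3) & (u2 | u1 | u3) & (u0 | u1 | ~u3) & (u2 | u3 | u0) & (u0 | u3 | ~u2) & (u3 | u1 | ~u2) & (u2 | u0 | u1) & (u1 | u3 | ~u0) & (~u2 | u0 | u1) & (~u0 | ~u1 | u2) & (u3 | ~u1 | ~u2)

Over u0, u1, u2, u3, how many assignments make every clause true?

2

There are 2^4 = 16 truth assignments over (u0, u1, u2, u3).
Check each against the 13 clauses (columns in the order u0, u1, u2, u3):
  F F F F  ✗ fails (u2 | u1 | u3)
  F F F T  ✗ fails (u0 | u1 | ~u3)
  F F T F  ✗ fails (u0 | u3 | ~u2)
  F F T T  ✗ fails (u0 | u1 | ~u3)
  F T F F  ✗ fails (u2 | u3 | u0)
  F T F T  ✓ satisfies all
  F T T F  ✗ fails (u0 | u3 | ~u2)
  F T T T  ✗ fails (~u3 | ~u1 | ~u2)
  T F F F  ✗ fails (u2 | u1 | u3)
  T F F T  ✓ satisfies all
  T F T F  ✗ fails (u1 | ~u2 | ~u0)
  T F T T  ✗ fails (u1 | ~u2 | ~u0)
  T T F F  ✗ fails (~u0 | ~u1 | u2)
  T T F T  ✗ fails (~u1 | ~u0 | ~u3)
  T T T F  ✗ fails (u3 | ~u1 | ~u2)
  T T T T  ✗ fails (~u3 | ~u1 | ~u2)
2 of the 16 rows are models.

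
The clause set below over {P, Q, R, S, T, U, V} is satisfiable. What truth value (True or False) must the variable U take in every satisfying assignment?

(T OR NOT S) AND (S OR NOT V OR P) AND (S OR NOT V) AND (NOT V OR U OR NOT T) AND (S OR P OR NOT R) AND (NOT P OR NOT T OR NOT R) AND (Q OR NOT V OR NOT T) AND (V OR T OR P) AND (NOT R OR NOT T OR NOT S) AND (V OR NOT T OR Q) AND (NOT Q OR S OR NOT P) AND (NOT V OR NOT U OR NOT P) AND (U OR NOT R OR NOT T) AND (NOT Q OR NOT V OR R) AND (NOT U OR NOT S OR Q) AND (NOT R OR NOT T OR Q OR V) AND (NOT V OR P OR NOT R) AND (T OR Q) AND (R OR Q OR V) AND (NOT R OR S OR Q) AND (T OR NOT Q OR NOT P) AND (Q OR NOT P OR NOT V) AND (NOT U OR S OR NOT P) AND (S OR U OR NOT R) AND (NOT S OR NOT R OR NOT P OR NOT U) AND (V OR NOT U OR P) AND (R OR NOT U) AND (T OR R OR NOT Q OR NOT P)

Suppose U = true.
From the singleton clause (R), R = true.
Suppose T = true.
From the singleton clause (NOT P), P = false.
From the singleton clause (S), S = true.
That conflicts with the unit clause (NOT S).
That branch fails; take T = false instead.
From the singleton clause (NOT S), S = false.
From the singleton clause (NOT V), V = false.
From the singleton clause (P), P = true.
That conflicts with the unit clause (NOT P).
Neither T = true nor T = false works.
So every satisfying assignment has U = False.

False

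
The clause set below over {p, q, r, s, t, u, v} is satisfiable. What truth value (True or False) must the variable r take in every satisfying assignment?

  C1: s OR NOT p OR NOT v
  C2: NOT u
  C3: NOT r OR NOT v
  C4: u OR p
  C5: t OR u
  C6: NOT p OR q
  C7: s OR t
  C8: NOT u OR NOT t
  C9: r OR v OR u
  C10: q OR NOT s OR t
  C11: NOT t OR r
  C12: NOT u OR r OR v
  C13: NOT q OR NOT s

Suppose r = false.
From the singleton clause (NOT u), u = false.
From the singleton clause (p), p = true.
From the singleton clause (t), t = true.
Now (NOT t) is unsatisfied and unit — conflict.
So every satisfying assignment has r = True.

True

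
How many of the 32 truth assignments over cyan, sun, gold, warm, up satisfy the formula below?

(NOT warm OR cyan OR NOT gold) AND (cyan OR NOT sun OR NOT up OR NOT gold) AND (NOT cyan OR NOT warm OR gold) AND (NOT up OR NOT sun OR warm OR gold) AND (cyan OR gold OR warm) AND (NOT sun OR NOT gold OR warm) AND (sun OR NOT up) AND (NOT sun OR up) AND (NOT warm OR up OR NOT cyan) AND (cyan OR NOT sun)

5

There are 2^5 = 32 truth assignments over (cyan, sun, gold, warm, up).
Split on gold. With gold = true, the clauses containing gold are satisfied and NOT gold drops from the rest; 3 of the 2^4 = 16 assignments to the other variables satisfy what remains.
With gold = false, by the same count on the reduced clause set, 2 assignments work.
Total: 3 + 2 = 5.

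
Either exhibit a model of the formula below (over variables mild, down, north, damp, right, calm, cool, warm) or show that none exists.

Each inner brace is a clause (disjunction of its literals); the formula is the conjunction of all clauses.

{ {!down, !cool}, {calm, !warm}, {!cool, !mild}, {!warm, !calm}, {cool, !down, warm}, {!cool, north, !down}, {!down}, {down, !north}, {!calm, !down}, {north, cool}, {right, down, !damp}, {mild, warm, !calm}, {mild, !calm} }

From the singleton clause (!down), down = false.
From the singleton clause (!north), north = false.
From the singleton clause (cool), cool = true.
From the singleton clause (!mild), mild = false.
From the singleton clause (!calm), calm = false.
From the singleton clause (!warm), warm = false.
Case right = true:
Every clause is now satisfied; damp is unconstrained.

mild ↦ false, down ↦ false, north ↦ false, damp ↦ true, right ↦ true, calm ↦ false, cool ↦ true, warm ↦ false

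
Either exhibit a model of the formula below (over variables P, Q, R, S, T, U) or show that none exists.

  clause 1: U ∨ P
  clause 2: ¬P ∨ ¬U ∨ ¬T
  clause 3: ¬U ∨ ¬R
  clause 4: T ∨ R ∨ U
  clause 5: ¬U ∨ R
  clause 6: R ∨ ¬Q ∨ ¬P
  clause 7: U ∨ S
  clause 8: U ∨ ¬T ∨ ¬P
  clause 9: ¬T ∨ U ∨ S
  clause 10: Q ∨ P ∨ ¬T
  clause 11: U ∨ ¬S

Suppose U = True.
Unit clause (¬R) forces R = False.
That conflicts with the unit clause (R).
Undo U and try U = False.
Unit clause (P) forces P = True.
Unit clause (S) forces S = True.
That conflicts with the unit clause (¬S).
Neither U = True nor U = False works.

UNSATISFIABLE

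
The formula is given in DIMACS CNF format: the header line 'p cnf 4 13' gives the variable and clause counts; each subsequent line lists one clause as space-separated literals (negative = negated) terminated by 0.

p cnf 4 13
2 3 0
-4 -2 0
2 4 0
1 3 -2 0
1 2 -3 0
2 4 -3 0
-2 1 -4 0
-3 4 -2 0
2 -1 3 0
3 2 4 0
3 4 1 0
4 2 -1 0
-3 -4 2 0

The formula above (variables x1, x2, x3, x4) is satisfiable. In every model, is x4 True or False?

Suppose x4 = True.
The clause (¬x2) is unit, so x2 = False.
The clause (x3) is unit, so x3 = True.
Now (¬x3) is unsatisfied and unit — conflict.
So every satisfying assignment has x4 = False.

False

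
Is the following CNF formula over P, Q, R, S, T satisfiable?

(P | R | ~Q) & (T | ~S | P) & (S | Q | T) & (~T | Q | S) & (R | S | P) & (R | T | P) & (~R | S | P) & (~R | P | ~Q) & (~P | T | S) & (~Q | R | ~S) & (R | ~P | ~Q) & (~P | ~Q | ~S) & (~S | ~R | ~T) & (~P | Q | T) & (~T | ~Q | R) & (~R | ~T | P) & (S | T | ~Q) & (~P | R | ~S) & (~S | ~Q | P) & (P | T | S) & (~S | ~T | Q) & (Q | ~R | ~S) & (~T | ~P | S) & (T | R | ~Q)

Case P = 1:
Case T = 1:
(S) alone gives S = 1.
(~Q) alone gives Q = 0.
Now (Q) is unsatisfied and unit — conflict.
Undo T and try T = 0.
(S) alone gives S = 1.
(~Q) alone gives Q = 0.
Now (Q) is unsatisfied and unit — conflict.
Both values of T lead to a conflict.
Undo P and try P = 0.
Case R = 1:
(S) alone gives S = 1.
(T) alone gives T = 1.
Now (~T) is unsatisfied and unit — conflict.
Undo R and try R = 0.
(~Q) alone gives Q = 0.
(S) alone gives S = 1.
(T) alone gives T = 1.
Now (~T) is unsatisfied and unit — conflict.
Both values of R lead to a conflict.
Both values of P lead to a conflict.
No assignment satisfies every clause.

No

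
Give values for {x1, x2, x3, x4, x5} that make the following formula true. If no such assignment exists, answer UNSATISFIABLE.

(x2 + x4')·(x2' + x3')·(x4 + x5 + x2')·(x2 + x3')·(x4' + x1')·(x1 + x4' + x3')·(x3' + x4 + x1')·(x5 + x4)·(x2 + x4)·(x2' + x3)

UNSATISFIABLE

Suppose x2 = 1.
Unit clause (x3') forces x3 = 0.
But (x3) is also a unit clause — contradiction.
So x2 must be the other value — set x2 = 0.
Unit clause (x4') forces x4 = 0.
But (x4) is also a unit clause — contradiction.
Neither x2 = 1 nor x2 = 0 works.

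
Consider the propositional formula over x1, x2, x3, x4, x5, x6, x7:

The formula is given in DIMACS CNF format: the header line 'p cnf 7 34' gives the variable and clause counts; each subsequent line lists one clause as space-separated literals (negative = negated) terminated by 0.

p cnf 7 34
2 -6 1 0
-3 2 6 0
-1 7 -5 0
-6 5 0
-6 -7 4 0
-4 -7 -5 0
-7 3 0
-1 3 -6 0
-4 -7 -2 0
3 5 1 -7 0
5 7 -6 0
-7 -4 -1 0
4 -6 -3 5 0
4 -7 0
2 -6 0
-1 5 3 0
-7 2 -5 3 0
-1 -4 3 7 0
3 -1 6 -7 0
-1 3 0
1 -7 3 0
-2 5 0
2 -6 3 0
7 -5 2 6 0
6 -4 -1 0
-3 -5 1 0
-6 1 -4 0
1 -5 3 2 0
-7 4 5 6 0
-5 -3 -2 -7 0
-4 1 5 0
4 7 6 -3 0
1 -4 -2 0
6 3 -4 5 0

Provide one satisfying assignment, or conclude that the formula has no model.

x1 ↦ False; x2 ↦ False; x3 ↦ False; x4 ↦ False; x5 ↦ False; x6 ↦ False; x7 ↦ False

Try x6 = False.
Try x3 = False.
(¬x7) alone gives x7 = False.
(¬x1) alone gives x1 = False.
Try x2 = False.
(¬x5) alone gives x5 = False.
(¬x4) alone gives x4 = False.
All clauses are satisfied.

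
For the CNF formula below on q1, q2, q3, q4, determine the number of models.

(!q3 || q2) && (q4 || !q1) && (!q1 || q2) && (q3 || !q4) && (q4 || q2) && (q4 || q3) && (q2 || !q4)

3

There are 2^4 = 16 truth assignments over (q1, q2, q3, q4).
Split on q2. With q2 = true, the clauses containing q2 are satisfied and !q2 drops from the rest; 3 of the 2^3 = 8 assignments to the other variables satisfy what remains.
With q2 = false, by the same count on the reduced clause set, 0 assignments work.
(One model: q1=F, q2=T, q3=T, q4=F.)
Total: 3 + 0 = 3.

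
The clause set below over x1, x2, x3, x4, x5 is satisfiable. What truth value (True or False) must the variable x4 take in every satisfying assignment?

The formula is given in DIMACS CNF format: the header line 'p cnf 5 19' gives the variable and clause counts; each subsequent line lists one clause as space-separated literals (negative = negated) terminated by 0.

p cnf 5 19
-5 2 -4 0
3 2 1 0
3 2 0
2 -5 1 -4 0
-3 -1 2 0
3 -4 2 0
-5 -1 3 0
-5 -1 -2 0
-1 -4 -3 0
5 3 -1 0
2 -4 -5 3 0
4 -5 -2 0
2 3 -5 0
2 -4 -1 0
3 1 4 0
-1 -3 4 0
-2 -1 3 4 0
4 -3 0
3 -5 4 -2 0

True

Suppose x4 = False.
Unit clause (¬x3) forces x3 = False.
Unit clause (x2) forces x2 = True.
Unit clause (¬x5) forces x5 = False.
Unit clause (¬x1) forces x1 = False.
But (x1) is also a unit clause — contradiction.
So every satisfying assignment has x4 = True.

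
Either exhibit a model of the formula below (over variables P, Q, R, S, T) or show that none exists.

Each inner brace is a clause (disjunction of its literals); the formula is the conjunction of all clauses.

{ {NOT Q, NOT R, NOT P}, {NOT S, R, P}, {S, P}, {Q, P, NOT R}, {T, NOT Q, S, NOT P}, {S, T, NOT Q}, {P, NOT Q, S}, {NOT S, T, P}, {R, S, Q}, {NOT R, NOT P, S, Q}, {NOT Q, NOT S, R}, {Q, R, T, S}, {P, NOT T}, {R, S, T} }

P ↦ true,  Q ↦ false,  R ↦ true,  S ↦ true,  T ↦ true

Case S = true:
Case R = true:
Case Q = false:
The clause (P) is unit, so P = true.
No clause remains; T is free.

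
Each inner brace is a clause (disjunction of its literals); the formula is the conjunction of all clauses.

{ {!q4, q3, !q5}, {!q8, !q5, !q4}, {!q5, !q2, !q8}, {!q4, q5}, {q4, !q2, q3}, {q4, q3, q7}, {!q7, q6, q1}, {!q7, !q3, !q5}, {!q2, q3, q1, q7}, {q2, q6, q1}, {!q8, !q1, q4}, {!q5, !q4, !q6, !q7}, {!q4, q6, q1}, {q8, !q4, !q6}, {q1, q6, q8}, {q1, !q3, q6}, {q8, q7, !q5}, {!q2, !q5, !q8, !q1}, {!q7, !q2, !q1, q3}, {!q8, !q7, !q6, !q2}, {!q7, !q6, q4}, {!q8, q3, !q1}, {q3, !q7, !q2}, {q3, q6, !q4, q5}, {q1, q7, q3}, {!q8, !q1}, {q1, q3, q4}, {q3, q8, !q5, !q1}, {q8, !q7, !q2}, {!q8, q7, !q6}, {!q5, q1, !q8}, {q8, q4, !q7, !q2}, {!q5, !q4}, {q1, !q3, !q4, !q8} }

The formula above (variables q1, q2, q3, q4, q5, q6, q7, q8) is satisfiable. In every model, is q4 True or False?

Suppose q4 = true.
The clause (q5) is unit, so q5 = true.
That conflicts with the unit clause (!q5).
So every satisfying assignment has q4 = False.

False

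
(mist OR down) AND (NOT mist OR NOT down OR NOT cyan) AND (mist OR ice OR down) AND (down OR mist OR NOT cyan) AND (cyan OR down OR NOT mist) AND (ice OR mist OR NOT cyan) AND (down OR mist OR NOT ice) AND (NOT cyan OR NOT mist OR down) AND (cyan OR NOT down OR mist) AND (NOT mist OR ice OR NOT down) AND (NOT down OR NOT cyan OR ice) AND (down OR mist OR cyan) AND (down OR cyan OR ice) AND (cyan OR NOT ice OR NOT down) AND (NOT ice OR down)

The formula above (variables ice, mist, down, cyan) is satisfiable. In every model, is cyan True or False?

Suppose cyan = false.
Case mist = true:
From the singleton clause (down), down = true.
From the singleton clause (ice), ice = true.
That conflicts with the unit clause (NOT ice).
So mist must be the other value — set mist = false.
From the singleton clause (down), down = true.
That conflicts with the unit clause (NOT down).
Neither mist = true nor mist = false works.
So every satisfying assignment has cyan = True.

True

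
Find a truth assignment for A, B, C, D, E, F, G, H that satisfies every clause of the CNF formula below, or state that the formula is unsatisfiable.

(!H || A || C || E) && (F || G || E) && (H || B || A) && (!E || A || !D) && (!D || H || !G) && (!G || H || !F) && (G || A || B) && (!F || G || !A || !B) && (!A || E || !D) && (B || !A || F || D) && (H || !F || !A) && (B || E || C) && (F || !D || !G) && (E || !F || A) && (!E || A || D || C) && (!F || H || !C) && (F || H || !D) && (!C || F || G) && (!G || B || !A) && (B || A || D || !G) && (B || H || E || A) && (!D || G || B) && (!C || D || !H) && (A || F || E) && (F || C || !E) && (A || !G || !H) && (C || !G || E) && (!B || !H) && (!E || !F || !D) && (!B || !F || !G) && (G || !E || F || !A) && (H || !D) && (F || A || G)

A=true,  B=true,  C=true,  D=false,  E=true,  F=false,  G=true,  H=false

Case B = true:
From the singleton clause (!H), H = false.
From the singleton clause (!D), D = false.
Case G = true:
From the singleton clause (!F), F = false.
Case A = true:
Case C = true:
Every clause is now satisfied; E is unconstrained.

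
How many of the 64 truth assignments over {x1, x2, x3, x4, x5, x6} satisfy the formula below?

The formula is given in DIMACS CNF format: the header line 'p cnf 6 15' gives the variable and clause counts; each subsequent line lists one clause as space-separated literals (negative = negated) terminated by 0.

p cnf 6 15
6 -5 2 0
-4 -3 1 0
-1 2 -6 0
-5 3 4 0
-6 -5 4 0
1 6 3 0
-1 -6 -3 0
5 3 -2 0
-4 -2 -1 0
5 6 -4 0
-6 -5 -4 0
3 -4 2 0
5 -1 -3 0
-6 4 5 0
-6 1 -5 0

There are 2^6 = 64 truth assignments over (x1, x2, x3, x4, x5, x6).
Split on x4. With x4 = True, the clauses containing x4 are satisfied and ¬x4 drops from the rest; 0 of the 2^5 = 32 assignments to the other variables satisfy what remains.
With x4 = False, by the same count on the reduced clause set, 5 assignments work.
(One model: x1=F, x2=F, x3=T, x4=F, x5=F, x6=F.)
Total: 0 + 5 = 5.

5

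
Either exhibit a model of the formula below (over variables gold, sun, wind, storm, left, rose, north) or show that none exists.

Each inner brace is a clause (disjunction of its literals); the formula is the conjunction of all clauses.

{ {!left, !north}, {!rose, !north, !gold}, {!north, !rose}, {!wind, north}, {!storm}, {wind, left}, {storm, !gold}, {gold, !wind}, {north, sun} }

From the singleton clause (!storm), storm = false.
From the singleton clause (!gold), gold = false.
From the singleton clause (!wind), wind = false.
From the singleton clause (left), left = true.
From the singleton clause (!north), north = false.
From the singleton clause (sun), sun = true.
No clause remains; rose is free.

gold ↦ false,  sun ↦ true,  wind ↦ false,  storm ↦ false,  left ↦ true,  rose ↦ false,  north ↦ false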